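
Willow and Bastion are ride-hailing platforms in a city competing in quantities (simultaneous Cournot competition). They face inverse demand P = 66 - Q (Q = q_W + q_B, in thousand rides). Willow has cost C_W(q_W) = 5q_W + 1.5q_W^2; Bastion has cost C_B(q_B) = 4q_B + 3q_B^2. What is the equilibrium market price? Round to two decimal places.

Willow's profit: π_W = (66 - Q)q_W - (5q_W + (3/2)q_W²). Setting ∂π_W/∂q_W = 0: 61 - 5q_W - (q_B) = 0.
Bastion's profit: π_B = (66 - Q)q_B - (4q_B + 3q_B²). Setting ∂π_B/∂q_B = 0: 62 - 8q_B - (q_W) = 0.
So q_W = (61 - q_B)/5 and q_B = (62 - q_W)/8.
Substituting one into the other gives q_W = 142/13 and q_B = 83/13.
Total output Q = 225/13, so price P = 66 - 225/13 = 633/13.

48.69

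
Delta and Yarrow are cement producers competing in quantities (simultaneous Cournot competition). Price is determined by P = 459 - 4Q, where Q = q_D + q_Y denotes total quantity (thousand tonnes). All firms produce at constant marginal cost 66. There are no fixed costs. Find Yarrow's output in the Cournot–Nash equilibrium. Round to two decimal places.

Each firm earns π_i = (459 - 4Q)q_i - 66q_i.
Setting ∂π_i/∂q_i = 0 with rivals' quantities fixed: 393 - 8q_i - 4q_j = 0.
By symmetry each firm produces the same amount; substituting q_j = q_i yields q_i = 393/12 = 131/4.

32.75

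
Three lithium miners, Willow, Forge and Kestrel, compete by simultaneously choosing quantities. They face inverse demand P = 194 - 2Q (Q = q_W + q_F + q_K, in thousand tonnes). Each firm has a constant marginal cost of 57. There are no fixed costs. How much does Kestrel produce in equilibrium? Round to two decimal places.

17.13

Each firm earns π_i = (194 - 2Q)q_i - 57q_i.
First-order condition (treating rivals' output as given): 137 - 4q_i - 2·Σ_{j≠i} q_j = 0.
With identical firms every q_j equals q_i, so Σ_{j≠i} q_j = 2q_i and 137 = 8q_i, giving q_i = 137/8.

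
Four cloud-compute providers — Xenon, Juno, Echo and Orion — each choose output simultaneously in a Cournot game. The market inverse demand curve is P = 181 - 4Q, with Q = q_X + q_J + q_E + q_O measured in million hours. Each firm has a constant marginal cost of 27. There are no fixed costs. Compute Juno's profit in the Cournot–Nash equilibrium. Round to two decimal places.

237.16

Each firm earns π_i = (181 - 4Q)q_i - 27q_i.
First-order condition (treating rivals' output as given): 154 - 8q_i - 4·Σ_{j≠i} q_j = 0.
By symmetry each firm produces the same amount; substituting Σ_{j≠i} q_j = 3q_i yields q_i = 154/20 = 77/10.
Price P = 181 - 4·(154/5) = 289/5.
Juno's profit: (289/5 - 27)·(77/10) = 237.1600.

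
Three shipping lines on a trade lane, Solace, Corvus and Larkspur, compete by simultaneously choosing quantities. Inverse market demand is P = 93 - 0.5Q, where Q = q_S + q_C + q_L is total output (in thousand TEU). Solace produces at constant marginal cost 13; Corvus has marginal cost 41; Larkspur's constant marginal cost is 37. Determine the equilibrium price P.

Solace's profit: π_S = (93 - 0.5Q)q_S - (13q_S). Setting ∂π_S/∂q_S = 0: 80 - q_S - (1/2)(q_C + q_L) = 0.
Corvus's profit: π_C = (93 - 0.5Q)q_C - (41q_C). Setting ∂π_C/∂q_C = 0: 52 - q_C - (1/2)(q_S + q_L) = 0.
Larkspur's first-order condition: 56 - q_L - (1/2)(q_S + q_C) = 0.
Summing all 3 equations gives 188 − 2Q = 0, hence Q = 94.
Back-substituting: q_S = (80 − 47)/(1/2) = 66, q_C = (52 − 47)/(1/2) = 10, q_L = (56 − 47)/(1/2) = 18.
Total output Q = 94, so price P = 93 - (1/2)·94 = 46.

46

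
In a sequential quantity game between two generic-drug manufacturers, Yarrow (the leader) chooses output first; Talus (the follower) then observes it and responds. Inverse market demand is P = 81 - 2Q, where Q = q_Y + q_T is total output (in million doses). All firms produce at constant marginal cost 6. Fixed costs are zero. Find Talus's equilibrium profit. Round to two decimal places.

The follower Talus best-responds to any q_Y: π_T = (81 - 2Q)q_T - 6q_T.
Follower FOC: 75 - 2q_Y - 4q_T = 0, so q_T(q_Y) = (75 - 2q_Y)/4.
Yarrow substitutes q_T(q_Y) into its own profit: π_Y = q_Y(81 - 2q_Y - (75 - 2q_Y)/2) - 6q_Y = (87/2 - q_Y)q_Y - 6q_Y.
Leader FOC: 75/2 - 2q_Y = 0, so q_Y = 75/4.
Then q_T = (75 - 2·(75/4))/4 = 75/8.
Price P = 81 - 2·(225/8) = 99/4.
Talus's profit: (99/4 - 6)·(75/8) = 175.7813.

175.78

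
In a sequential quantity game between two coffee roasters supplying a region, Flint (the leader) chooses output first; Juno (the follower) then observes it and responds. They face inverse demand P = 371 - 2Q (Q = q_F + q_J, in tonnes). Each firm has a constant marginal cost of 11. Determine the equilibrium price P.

101

Solve by backward induction. Given q_F, the follower Juno maximises π_J = (371 - 2q_F - 2q_J)q_J - 11q_J.
Follower FOC: 360 - 2q_F - 4q_J = 0, so q_J(q_F) = (360 - 2q_F)/4.
The leader anticipates this reaction. Substituting into P = 371 - 2Q gives P = 191 - q_F, so π_F = (191 - q_F)q_F - 11q_F.
The leader's first-order condition 180 - 2q_F = 0 yields q_F = 90.
Then q_J = (360 - 2·90)/4 = 45.
Total output Q = 135, so price P = 371 - 2·135 = 101.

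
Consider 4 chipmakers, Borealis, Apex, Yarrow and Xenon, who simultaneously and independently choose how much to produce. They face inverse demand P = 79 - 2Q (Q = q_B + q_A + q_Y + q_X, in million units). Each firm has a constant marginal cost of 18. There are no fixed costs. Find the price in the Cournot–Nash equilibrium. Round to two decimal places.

30.20

Each firm earns π_i = (79 - 2Q)q_i - 18q_i.
First-order condition (treating rivals' output as given): 61 - 4q_i - 2·Σ_{j≠i} q_j = 0.
By symmetry each firm produces the same amount; substituting Σ_{j≠i} q_j = 3q_i yields q_i = 61/10.
Total output Q = 122/5, so price P = 79 - 2·(122/5) = 151/5.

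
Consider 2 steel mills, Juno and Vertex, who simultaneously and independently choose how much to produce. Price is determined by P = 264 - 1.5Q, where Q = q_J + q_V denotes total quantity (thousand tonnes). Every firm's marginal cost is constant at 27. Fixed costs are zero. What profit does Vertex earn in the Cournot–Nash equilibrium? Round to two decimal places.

Each firm earns π_i = (264 - 1.5Q)q_i - 27q_i.
First-order condition (treating rivals' output as given): 237 - 3q_i - (3/2)q_j = 0.
With identical firms every q_j equals q_i, so q_j = q_i and 237 = (9/2)q_i, giving q_i = 158/3.
Price P = 264 - (3/2)·(316/3) = 106.
Vertex's profit: (106 - 27)·(158/3) = 4160.6667.

4160.67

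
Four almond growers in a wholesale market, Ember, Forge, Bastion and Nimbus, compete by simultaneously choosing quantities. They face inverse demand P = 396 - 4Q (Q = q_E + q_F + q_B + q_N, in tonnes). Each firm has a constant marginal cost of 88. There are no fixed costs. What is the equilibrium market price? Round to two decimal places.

A representative firm's profit is π_i = q_i(396 - 4Q) - 88q_i.
First-order condition (treating rivals' output as given): 308 - 8q_i - 4·Σ_{j≠i} q_j = 0.
By symmetry each firm produces the same amount; substituting Σ_{j≠i} q_j = 3q_i yields q_i = 308/20 = 77/5.
Total output Q = 308/5, so price P = 396 - 4·(308/5) = 748/5.

149.60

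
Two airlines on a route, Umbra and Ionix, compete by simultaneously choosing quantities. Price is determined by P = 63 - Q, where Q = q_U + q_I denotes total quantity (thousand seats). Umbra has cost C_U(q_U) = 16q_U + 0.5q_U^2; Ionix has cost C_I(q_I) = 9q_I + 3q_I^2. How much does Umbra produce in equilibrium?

Umbra's profit: π_U = (63 - Q)q_U - (16q_U + (1/2)q_U²). Setting ∂π_U/∂q_U = 0: 47 - 3q_U - (q_I) = 0.
Ionix's profit: π_I = (63 - Q)q_I - (9q_I + 3q_I²). Setting ∂π_I/∂q_I = 0: 54 - 8q_I - (q_U) = 0.
Rearranging gives the reaction functions q_U = (47 - q_I)/3 and q_I = (54 - q_U)/8.
Solving the pair: q_U = 14, q_I = 5.

14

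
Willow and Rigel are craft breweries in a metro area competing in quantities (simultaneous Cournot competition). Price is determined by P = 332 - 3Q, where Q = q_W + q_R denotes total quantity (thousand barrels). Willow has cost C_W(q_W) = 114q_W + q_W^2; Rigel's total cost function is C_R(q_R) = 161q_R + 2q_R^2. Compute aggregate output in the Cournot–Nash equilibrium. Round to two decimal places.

33.54

Willow's profit: π_W = (332 - 3Q)q_W - (114q_W + q_W²). Setting ∂π_W/∂q_W = 0: 218 - 8q_W - 3(q_R) = 0.
Rigel's profit: π_R = (332 - 3Q)q_R - (161q_R + 2q_R²). Setting ∂π_R/∂q_R = 0: 171 - 10q_R - 3(q_W) = 0.
So q_W = (218 - 3q_R)/8 and q_R = (171 - 3q_W)/10.
Substituting one into the other gives q_W = 1667/71 and q_R = 714/71.
Total output Q = 1667/71 + 714/71 = 33.5352.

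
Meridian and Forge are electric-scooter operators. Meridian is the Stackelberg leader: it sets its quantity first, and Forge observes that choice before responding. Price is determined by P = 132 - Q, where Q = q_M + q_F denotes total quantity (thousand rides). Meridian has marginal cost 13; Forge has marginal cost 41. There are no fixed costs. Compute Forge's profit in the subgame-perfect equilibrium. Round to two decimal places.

76.56

The follower Forge best-responds to any q_M: π_F = (132 - Q)q_F - 41q_F.
Follower FOC: 91 - q_M - 2q_F = 0, so q_F(q_M) = (91 - q_M)/2.
Meridian substitutes q_F(q_M) into its own profit: π_M = q_M(132 - q_M - (91 - q_M)/2) - 13q_M = (173/2 - (1/2)q_M)q_M - 13q_M.
Leader FOC: 147/2 - q_M = 0, so q_M = 147/2.
Then q_F = (91 - 147/2)/2 = 35/4.
Price P = 132 - 329/4 = 199/4.
Forge's profit: (199/4 - 41)·(35/4) = 1225/16.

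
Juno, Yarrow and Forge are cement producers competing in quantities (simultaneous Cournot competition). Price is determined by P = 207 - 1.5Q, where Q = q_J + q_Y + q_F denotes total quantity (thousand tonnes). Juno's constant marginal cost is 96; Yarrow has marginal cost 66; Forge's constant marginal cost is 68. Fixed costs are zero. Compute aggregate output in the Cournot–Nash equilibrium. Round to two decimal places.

Juno's profit: π_J = (207 - 1.5Q)q_J - (96q_J). Setting ∂π_J/∂q_J = 0: 111 - 3q_J - (3/2)(q_Y + q_F) = 0.
Yarrow's first-order condition: 141 - 3q_Y - (3/2)(q_J + q_F) = 0.
Forge's profit: π_F = (207 - 1.5Q)q_F - (68q_F). Setting ∂π_F/∂q_F = 0: 139 - 3q_F - (3/2)(q_J + q_Y) = 0.
Summing all 3 equations gives 391 − 6Q = 0, hence Q = 391/6.
Back-substituting: q_J = (111 − 391/4)/(3/2) = 53/6, q_Y = (141 − 391/4)/(3/2) = 173/6, q_F = (139 − 391/4)/(3/2) = 55/2.
Total output Q = 53/6 + 173/6 + 55/2 = 391/6.

65.17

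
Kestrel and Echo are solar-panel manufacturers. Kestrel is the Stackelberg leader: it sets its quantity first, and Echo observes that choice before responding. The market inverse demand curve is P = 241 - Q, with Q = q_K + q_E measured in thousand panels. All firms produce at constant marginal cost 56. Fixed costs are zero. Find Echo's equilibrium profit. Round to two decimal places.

2139.06

Solve by backward induction. Given q_K, the follower Echo maximises π_E = (241 - q_K - q_E)q_E - 56q_E.
Follower FOC: 185 - q_K - 2q_E = 0, so q_E(q_K) = (185 - q_K)/2.
The leader anticipates this reaction. Substituting into P = 241 - Q gives P = 297/2 - (1/2)q_K, so π_K = (297/2 - (1/2)q_K)q_K - 56q_K.
Leader FOC: 185/2 - q_K = 0, so q_K = 185/2.
Then q_E = (185 - 185/2)/2 = 185/4.
Price P = 241 - 555/4 = 409/4.
Echo's profit: (409/4 - 56)·(185/4) = 2139.0625.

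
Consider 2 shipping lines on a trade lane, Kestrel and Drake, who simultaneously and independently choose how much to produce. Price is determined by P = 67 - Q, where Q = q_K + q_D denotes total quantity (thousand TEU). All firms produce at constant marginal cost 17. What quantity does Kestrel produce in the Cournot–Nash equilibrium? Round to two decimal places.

A representative firm's profit is π_i = q_i(67 - Q) - 17q_i.
First-order condition (treating rivals' output as given): 50 - 2q_i - q_j = 0.
By symmetry each firm produces the same amount; substituting q_j = q_i yields q_i = 50/3.

16.67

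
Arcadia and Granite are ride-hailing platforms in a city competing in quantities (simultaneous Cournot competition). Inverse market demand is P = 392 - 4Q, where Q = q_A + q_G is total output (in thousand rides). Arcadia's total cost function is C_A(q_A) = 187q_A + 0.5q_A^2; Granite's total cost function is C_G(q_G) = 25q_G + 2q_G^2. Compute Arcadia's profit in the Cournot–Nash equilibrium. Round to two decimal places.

Arcadia's profit: π_A = (392 - 4Q)q_A - (187q_A + (1/2)q_A²). Setting ∂π_A/∂q_A = 0: 205 - 9q_A - 4(q_G) = 0.
Granite's profit: π_G = (392 - 4Q)q_G - (25q_G + 2q_G²). Setting ∂π_G/∂q_G = 0: 367 - 12q_G - 4(q_A) = 0.
So q_A = (205 - 4q_G)/9 and q_G = (367 - 4q_A)/12.
Solving the pair: q_A = 248/23, q_G = 26.9891.
Price P = 392 - 4·37.7717 = 240.9130.
Arcadia's profit: 240.9130·(248/23) - 187·(248/23) - (1/2)(248/23)² = 523.1909.

523.19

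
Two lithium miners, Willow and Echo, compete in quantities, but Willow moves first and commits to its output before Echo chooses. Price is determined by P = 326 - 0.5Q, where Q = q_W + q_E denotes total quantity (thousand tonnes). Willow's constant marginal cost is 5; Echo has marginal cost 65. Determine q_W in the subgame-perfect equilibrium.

381

Solve by backward induction. Given q_W, the follower Echo maximises π_E = (326 - (1/2)q_W - (1/2)q_E)q_E - 65q_E.
∂π_E/∂q_E = 261 - (1/2)q_W - q_E = 0 gives the reaction function q_E = (261 - (1/2)q_W).
Willow substitutes q_E(q_W) into its own profit: π_W = q_W(326 - (1/2)q_W - (261 - (1/2)q_W)/2) - 5q_W = (391/2 - (1/4)q_W)q_W - 5q_W.
The leader's first-order condition 381/2 - (1/2)q_W = 0 yields q_W = 381.
Then q_E = (261 - (1/2)·381) = 141/2.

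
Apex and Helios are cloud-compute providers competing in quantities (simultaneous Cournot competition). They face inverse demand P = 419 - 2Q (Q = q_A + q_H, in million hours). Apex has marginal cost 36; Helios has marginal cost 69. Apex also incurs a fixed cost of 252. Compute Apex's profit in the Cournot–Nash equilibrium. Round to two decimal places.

Apex's profit: π_A = (419 - 2Q)q_A - (36q_A). Setting ∂π_A/∂q_A = 0: 383 - 4q_A - 2(q_H) = 0.
Helios's profit: π_H = (419 - 2Q)q_H - (69q_H). Setting ∂π_H/∂q_H = 0: 350 - 4q_H - 2(q_A) = 0.
Rearranging gives the reaction functions q_A = (383 - 2q_H)/4 and q_H = (350 - 2q_A)/4.
Substituting one into the other gives q_A = 208/3 and q_H = 317/6.
Price P = 419 - 2·(733/6) = 524/3.
Apex's profit: (524/3 - 36)·(208/3) - 252 = 9362.2222.

9362.22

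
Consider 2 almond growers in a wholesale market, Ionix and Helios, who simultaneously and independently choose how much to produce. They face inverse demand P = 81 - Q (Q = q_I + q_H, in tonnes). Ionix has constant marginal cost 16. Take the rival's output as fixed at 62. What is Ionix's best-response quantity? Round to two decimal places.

With the rival's output fixed at 62, Ionix's profit is π_I = (81 - 62 - q_I)q_I - (16q_I) = (19 - q_I)q_I - (16q_I).
∂π_I/∂q_I = 3 - 2q_I = 0, so q_I = 3/2.

1.50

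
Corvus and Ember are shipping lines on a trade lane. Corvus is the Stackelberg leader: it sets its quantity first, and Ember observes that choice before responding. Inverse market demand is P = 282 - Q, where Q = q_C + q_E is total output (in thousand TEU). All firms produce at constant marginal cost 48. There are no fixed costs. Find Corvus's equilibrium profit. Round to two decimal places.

6844.50

Solve by backward induction. Given q_C, the follower Ember maximises π_E = (282 - q_C - q_E)q_E - 48q_E.
Setting the follower's marginal profit to zero, 234 - q_C - 2q_E = 0, i.e. q_E = (234 - q_C)/2.
Corvus substitutes q_E(q_C) into its own profit: π_C = q_C(282 - q_C - (234 - q_C)/2) - 48q_C = (165 - (1/2)q_C)q_C - 48q_C.
The leader's first-order condition 117 - q_C = 0 yields q_C = 117.
Then q_E = (234 - 117)/2 = 117/2.
Price P = 282 - 351/2 = 213/2.
Corvus's profit: (213/2 - 48)·117 = 6844.5000.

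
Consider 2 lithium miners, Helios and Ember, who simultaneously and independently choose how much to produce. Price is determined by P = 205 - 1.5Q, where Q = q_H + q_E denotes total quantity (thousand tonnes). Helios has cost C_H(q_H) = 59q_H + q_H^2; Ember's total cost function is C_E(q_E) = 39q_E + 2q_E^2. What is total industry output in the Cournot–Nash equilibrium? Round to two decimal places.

42.26

Helios's profit: π_H = (205 - 1.5Q)q_H - (59q_H + q_H²). Setting ∂π_H/∂q_H = 0: 146 - 5q_H - (3/2)(q_E) = 0.
Ember's first-order condition: 166 - 7q_E - (3/2)(q_H) = 0.
Best responses: q_H = (146 - (3/2)q_E)/5, q_E = (166 - (3/2)q_H)/7.
Solving the pair: q_H = 23.6031, q_E = 18.6565.
Total output Q = 23.6031 + 18.6565 = 42.2595.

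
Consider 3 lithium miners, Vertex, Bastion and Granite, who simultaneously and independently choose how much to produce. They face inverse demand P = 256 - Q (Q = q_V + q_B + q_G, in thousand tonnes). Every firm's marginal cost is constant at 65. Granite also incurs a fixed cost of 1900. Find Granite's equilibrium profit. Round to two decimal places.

Each firm earns π_i = (256 - Q)q_i - 65q_i.
First-order condition (treating rivals' output as given): 191 - 2q_i - Σ_{j≠i} q_j = 0.
With identical firms every q_j equals q_i, so Σ_{j≠i} q_j = 2q_i and 191 = 4q_i, giving q_i = 191/4.
Price P = 256 - 573/4 = 451/4.
Granite's profit: (451/4 - 65)·(191/4) - 1900 = 380.0625.

380.06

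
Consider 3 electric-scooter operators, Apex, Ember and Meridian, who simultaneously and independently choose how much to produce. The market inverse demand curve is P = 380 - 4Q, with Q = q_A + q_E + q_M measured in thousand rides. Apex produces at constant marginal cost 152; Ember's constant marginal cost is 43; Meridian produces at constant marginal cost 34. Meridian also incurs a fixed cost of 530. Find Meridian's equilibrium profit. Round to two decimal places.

Apex's profit: π_A = (380 - 4Q)q_A - (152q_A). Setting ∂π_A/∂q_A = 0: 228 - 8q_A - 4(q_E + q_M) = 0.
Ember's first-order condition: 337 - 8q_E - 4(q_A + q_M) = 0.
Meridian's first-order condition: 346 - 8q_M - 4(q_A + q_E) = 0.
Adding the 3 conditions: 911 − 8Q − 8Q = 0, i.e. Q = 911/16.
Back-substituting: q_A = (228 − 911/4)/4 = 1/16, q_E = (337 − 911/4)/4 = 437/16, q_M = (346 − 911/4)/4 = 473/16.
Price P = 380 - 4·(911/16) = 609/4.
Meridian's profit: (609/4 - 34)·(473/16) - 530 = 2965.7656.

2965.77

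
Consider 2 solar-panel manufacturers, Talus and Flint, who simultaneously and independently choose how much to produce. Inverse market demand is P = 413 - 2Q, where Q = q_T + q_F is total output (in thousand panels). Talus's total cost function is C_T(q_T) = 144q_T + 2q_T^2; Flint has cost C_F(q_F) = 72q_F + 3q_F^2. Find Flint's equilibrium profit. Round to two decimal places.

Talus's profit: π_T = (413 - 2Q)q_T - (144q_T + 2q_T²). Setting ∂π_T/∂q_T = 0: 269 - 8q_T - 2(q_F) = 0.
Flint's profit: π_F = (413 - 2Q)q_F - (72q_F + 3q_F²). Setting ∂π_F/∂q_F = 0: 341 - 10q_F - 2(q_T) = 0.
So q_T = (269 - 2q_F)/8 and q_F = (341 - 2q_T)/10.
Solving the pair: q_T = 502/19, q_F = 1095/38.
Price P = 413 - 2·55.2368 = 302.5263.
Flint's profit: 302.5263·(1095/38) - 72·(1095/38) - 3(1095/38)² = 4151.7486.

4151.75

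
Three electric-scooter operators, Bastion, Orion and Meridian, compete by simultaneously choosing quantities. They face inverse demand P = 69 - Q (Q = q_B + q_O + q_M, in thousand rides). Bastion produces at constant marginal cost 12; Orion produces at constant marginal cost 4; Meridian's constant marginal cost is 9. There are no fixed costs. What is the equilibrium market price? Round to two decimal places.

Bastion's profit: π_B = (69 - Q)q_B - (12q_B). Setting ∂π_B/∂q_B = 0: 57 - 2q_B - (q_O + q_M) = 0.
Orion's first-order condition: 65 - 2q_O - (q_B + q_M) = 0.
Meridian's profit: π_M = (69 - Q)q_M - (9q_M). Setting ∂π_M/∂q_M = 0: 60 - 2q_M - (q_B + q_O) = 0.
Adding the 3 conditions: 182 − 2Q − 2Q = 0, i.e. Q = 91/2.
Back-substituting: q_B = (57 − 91/2) = 23/2, q_O = (65 − 91/2) = 39/2, q_M = (60 − 91/2) = 29/2.
Total output Q = 91/2, so price P = 69 - 91/2 = 47/2.

23.50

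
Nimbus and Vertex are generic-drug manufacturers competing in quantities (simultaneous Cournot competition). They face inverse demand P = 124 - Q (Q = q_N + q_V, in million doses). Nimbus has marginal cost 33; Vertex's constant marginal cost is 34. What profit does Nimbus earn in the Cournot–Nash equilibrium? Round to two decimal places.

Nimbus's profit: π_N = (124 - Q)q_N - (33q_N). Setting ∂π_N/∂q_N = 0: 91 - 2q_N - (q_V) = 0.
Vertex's profit: π_V = (124 - Q)q_V - (34q_V). Setting ∂π_V/∂q_V = 0: 90 - 2q_V - (q_N) = 0.
Rearranging gives the reaction functions q_N = (91 - q_V)/2 and q_V = (90 - q_N)/2.
Substituting one into the other gives q_N = 92/3 and q_V = 89/3.
Price P = 124 - 181/3 = 191/3.
Nimbus's profit: (191/3 - 33)·(92/3) = 940.4444.

940.44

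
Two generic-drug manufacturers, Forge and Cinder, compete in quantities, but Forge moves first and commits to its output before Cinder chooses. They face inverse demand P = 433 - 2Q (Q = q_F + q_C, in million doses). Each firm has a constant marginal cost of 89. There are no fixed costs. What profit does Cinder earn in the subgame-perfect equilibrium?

The follower Cinder best-responds to any q_F: π_C = (433 - 2Q)q_C - 89q_C.
Follower FOC: 344 - 2q_F - 4q_C = 0, so q_C(q_F) = (344 - 2q_F)/4.
The leader anticipates this reaction. Substituting into P = 433 - 2Q gives P = 261 - q_F, so π_F = (261 - q_F)q_F - 89q_F.
Maximising: ∂π_F/∂q_F = 172 - 2q_F = 0, giving q_F = 86.
Then q_C = (344 - 2·86)/4 = 43.
Price P = 433 - 2·129 = 175.
Cinder's profit: (175 - 89)·43 = 3698.

3698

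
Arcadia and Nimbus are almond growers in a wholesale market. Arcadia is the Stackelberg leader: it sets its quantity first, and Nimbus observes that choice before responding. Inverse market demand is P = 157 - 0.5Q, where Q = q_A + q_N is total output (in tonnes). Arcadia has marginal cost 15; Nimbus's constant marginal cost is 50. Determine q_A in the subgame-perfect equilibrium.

177

The follower Nimbus best-responds to any q_A: π_N = (157 - 0.5Q)q_N - 50q_N.
∂π_N/∂q_N = 107 - (1/2)q_A - q_N = 0 gives the reaction function q_N = (107 - (1/2)q_A).
The leader anticipates this reaction. Substituting into P = 157 - 0.5Q gives P = 207/2 - (1/4)q_A, so π_A = (207/2 - (1/4)q_A)q_A - 15q_A.
The leader's first-order condition 177/2 - (1/2)q_A = 0 yields q_A = 177.
Then q_N = (107 - (1/2)·177) = 37/2.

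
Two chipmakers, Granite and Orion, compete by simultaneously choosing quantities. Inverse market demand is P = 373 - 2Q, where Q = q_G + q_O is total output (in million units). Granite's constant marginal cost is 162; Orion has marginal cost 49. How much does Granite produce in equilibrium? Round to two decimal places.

Granite's profit: π_G = (373 - 2Q)q_G - (162q_G). Setting ∂π_G/∂q_G = 0: 211 - 4q_G - 2(q_O) = 0.
Orion's profit: π_O = (373 - 2Q)q_O - (49q_O). Setting ∂π_O/∂q_O = 0: 324 - 4q_O - 2(q_G) = 0.
Rearranging gives the reaction functions q_G = (211 - 2q_O)/4 and q_O = (324 - 2q_G)/4.
Solving the pair: q_G = 49/3, q_O = 437/6.

16.33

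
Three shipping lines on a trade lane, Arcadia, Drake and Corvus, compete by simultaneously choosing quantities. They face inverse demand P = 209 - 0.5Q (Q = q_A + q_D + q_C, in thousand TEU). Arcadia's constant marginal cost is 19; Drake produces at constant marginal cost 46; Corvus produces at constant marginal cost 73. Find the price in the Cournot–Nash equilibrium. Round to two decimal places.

Arcadia's profit: π_A = (209 - 0.5Q)q_A - (19q_A). Setting ∂π_A/∂q_A = 0: 190 - q_A - (1/2)(q_D + q_C) = 0.
Drake's first-order condition: 163 - q_D - (1/2)(q_A + q_C) = 0.
Corvus's first-order condition: 136 - q_C - (1/2)(q_A + q_D) = 0.
Adding the 3 first-order conditions: 489 − 2Q = 0, so Q = 489/2.
Back-substituting: q_A = (190 − 489/4)/(1/2) = 271/2, q_D = (163 − 489/4)/(1/2) = 163/2, q_C = (136 − 489/4)/(1/2) = 55/2.
Total output Q = 489/2, so price P = 209 - (1/2)·(489/2) = 347/4.

86.75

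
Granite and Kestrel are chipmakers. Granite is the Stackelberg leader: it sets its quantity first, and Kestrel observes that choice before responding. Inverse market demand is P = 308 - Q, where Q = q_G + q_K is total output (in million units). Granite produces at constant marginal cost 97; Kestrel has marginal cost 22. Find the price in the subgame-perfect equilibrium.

131

Solve by backward induction. Given q_G, the follower Kestrel maximises π_K = (308 - q_G - q_K)q_K - 22q_K.
∂π_K/∂q_K = 286 - q_G - 2q_K = 0 gives the reaction function q_K = (286 - q_G)/2.
The leader anticipates this reaction. Substituting into P = 308 - Q gives P = 165 - (1/2)q_G, so π_G = (165 - (1/2)q_G)q_G - 97q_G.
Maximising: ∂π_G/∂q_G = 68 - q_G = 0, giving q_G = 68.
Then q_K = (286 - 68)/2 = 109.
Total output Q = 177, so price P = 308 - 177 = 131.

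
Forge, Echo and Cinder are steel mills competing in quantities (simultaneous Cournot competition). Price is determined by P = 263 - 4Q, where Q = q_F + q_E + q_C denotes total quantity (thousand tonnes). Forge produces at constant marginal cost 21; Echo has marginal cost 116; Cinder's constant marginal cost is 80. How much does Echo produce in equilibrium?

Forge's profit: π_F = (263 - 4Q)q_F - (21q_F). Setting ∂π_F/∂q_F = 0: 242 - 8q_F - 4(q_E + q_C) = 0.
Echo's first-order condition: 147 - 8q_E - 4(q_F + q_C) = 0.
Cinder's profit: π_C = (263 - 4Q)q_C - (80q_C). Setting ∂π_C/∂q_C = 0: 183 - 8q_C - 4(q_F + q_E) = 0.
Adding the 3 first-order conditions: 572 − 16Q = 0, so Q = 143/4.
Back-substituting: q_F = (242 − 143)/4 = 99/4, q_E = (147 − 143)/4 = 1, q_C = (183 − 143)/4 = 10.

1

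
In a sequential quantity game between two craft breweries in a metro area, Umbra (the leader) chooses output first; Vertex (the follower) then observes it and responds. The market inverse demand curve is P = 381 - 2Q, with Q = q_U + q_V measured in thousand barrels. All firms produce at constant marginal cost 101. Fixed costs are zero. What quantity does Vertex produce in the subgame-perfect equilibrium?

35

The follower Vertex best-responds to any q_U: π_V = (381 - 2Q)q_V - 101q_V.
Follower FOC: 280 - 2q_U - 4q_V = 0, so q_V(q_U) = (280 - 2q_U)/4.
Umbra substitutes q_V(q_U) into its own profit: π_U = q_U(381 - 2q_U - (280 - 2q_U)/2) - 101q_U = (241 - q_U)q_U - 101q_U.
Leader FOC: 140 - 2q_U = 0, so q_U = 70.
Then q_V = (280 - 2·70)/4 = 35.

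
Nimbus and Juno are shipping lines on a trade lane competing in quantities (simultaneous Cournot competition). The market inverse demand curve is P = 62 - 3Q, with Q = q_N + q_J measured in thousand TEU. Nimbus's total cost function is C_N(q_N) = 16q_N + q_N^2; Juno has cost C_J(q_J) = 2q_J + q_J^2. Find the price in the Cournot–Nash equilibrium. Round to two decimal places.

Nimbus's profit: π_N = (62 - 3Q)q_N - (16q_N + q_N²). Setting ∂π_N/∂q_N = 0: 46 - 8q_N - 3(q_J) = 0.
Juno's first-order condition: 60 - 8q_J - 3(q_N) = 0.
So q_N = (46 - 3q_J)/8 and q_J = (60 - 3q_N)/8.
Substituting one into the other gives q_N = 188/55 and q_J = 342/55.
Total output Q = 106/11, so price P = 62 - 3·(106/11) = 364/11.

33.09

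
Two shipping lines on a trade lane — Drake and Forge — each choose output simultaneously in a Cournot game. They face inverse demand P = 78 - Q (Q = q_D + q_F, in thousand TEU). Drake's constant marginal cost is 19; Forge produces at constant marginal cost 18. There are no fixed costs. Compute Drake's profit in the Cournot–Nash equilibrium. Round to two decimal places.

Drake's profit: π_D = (78 - Q)q_D - (19q_D). Setting ∂π_D/∂q_D = 0: 59 - 2q_D - (q_F) = 0.
Forge's first-order condition: 60 - 2q_F - (q_D) = 0.
So q_D = (59 - q_F)/2 and q_F = (60 - q_D)/2.
Solving the pair: q_D = 58/3, q_F = 61/3.
Price P = 78 - 119/3 = 115/3.
Drake's profit: (115/3 - 19)·(58/3) = 373.7778.

373.78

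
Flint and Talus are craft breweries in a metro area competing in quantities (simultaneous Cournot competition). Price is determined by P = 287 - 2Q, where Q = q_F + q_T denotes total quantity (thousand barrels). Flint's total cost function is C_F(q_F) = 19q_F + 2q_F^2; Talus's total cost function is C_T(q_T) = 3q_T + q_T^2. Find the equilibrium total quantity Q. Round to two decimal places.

Flint's profit: π_F = (287 - 2Q)q_F - (19q_F + 2q_F²). Setting ∂π_F/∂q_F = 0: 268 - 8q_F - 2(q_T) = 0.
Talus's profit: π_T = (287 - 2Q)q_T - (3q_T + q_T²). Setting ∂π_T/∂q_T = 0: 284 - 6q_T - 2(q_F) = 0.
Best responses: q_F = (268 - 2q_T)/8, q_T = (284 - 2q_F)/6.
Solving the pair: q_F = 260/11, q_T = 434/11.
Total output Q = 260/11 + 434/11 = 694/11.

63.09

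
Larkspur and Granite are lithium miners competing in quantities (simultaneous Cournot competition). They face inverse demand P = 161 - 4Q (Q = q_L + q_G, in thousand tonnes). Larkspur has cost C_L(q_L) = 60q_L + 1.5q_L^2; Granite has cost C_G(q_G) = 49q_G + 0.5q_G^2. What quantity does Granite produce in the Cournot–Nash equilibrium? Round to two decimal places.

Larkspur's profit: π_L = (161 - 4Q)q_L - (60q_L + (3/2)q_L²). Setting ∂π_L/∂q_L = 0: 101 - 11q_L - 4(q_G) = 0.
Granite's profit: π_G = (161 - 4Q)q_G - (49q_G + (1/2)q_G²). Setting ∂π_G/∂q_G = 0: 112 - 9q_G - 4(q_L) = 0.
Rearranging gives the reaction functions q_L = (101 - 4q_G)/11 and q_G = (112 - 4q_L)/9.
Substituting one into the other gives q_L = 461/83 and q_G = 828/83.

9.98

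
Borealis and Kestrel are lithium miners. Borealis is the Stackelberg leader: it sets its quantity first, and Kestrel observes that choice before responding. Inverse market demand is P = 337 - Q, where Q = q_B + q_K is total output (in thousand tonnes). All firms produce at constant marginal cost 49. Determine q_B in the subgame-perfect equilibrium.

Solve by backward induction. Given q_B, the follower Kestrel maximises π_K = (337 - q_B - q_K)q_K - 49q_K.
Setting the follower's marginal profit to zero, 288 - q_B - 2q_K = 0, i.e. q_K = (288 - q_B)/2.
Borealis substitutes q_K(q_B) into its own profit: π_B = q_B(337 - q_B - (288 - q_B)/2) - 49q_B = (193 - (1/2)q_B)q_B - 49q_B.
Leader FOC: 144 - q_B = 0, so q_B = 144.
Then q_K = (288 - 144)/2 = 72.

144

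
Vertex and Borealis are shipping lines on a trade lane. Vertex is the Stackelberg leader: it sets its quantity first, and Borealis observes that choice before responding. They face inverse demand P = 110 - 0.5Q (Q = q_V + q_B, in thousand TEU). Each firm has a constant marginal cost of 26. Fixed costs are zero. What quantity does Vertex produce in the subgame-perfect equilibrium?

The follower Borealis best-responds to any q_V: π_B = (110 - 0.5Q)q_B - 26q_B.
Follower FOC: 84 - (1/2)q_V - q_B = 0, so q_B(q_V) = (84 - (1/2)q_V).
Vertex substitutes q_B(q_V) into its own profit: π_V = q_V(110 - (1/2)q_V - (84 - (1/2)q_V)/2) - 26q_V = (68 - (1/4)q_V)q_V - 26q_V.
Leader FOC: 42 - (1/2)q_V = 0, so q_V = 84.
Then q_B = (84 - (1/2)·84) = 42.

84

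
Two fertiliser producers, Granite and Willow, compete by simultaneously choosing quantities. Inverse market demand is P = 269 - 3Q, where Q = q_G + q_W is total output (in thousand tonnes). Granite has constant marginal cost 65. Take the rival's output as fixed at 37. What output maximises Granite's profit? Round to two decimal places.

15.50

With the rival's output fixed at 37, Granite's profit is π_G = (269 - 3·37 - 3q_G)q_G - (65q_G) = (158 - 3q_G)q_G - (65q_G).
∂π_G/∂q_G = 93 - 6q_G = 0, so q_G = 31/2.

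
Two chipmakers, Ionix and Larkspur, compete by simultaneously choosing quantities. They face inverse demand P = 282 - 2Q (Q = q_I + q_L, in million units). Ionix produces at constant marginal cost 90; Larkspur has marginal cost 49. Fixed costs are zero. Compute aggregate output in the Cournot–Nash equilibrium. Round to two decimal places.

Ionix's profit: π_I = (282 - 2Q)q_I - (90q_I). Setting ∂π_I/∂q_I = 0: 192 - 4q_I - 2(q_L) = 0.
Larkspur's profit: π_L = (282 - 2Q)q_L - (49q_L). Setting ∂π_L/∂q_L = 0: 233 - 4q_L - 2(q_I) = 0.
So q_I = (192 - 2q_L)/4 and q_L = (233 - 2q_I)/4.
Solving the pair: q_I = 151/6, q_L = 137/3.
Total output Q = 151/6 + 137/3 = 425/6.

70.83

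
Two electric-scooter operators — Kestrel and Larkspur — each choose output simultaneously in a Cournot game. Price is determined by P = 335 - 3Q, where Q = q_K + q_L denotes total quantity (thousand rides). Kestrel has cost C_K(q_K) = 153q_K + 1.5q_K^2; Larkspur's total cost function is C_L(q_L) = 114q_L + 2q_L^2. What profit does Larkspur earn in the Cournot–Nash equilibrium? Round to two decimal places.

1586.84

Kestrel's profit: π_K = (335 - 3Q)q_K - (153q_K + (3/2)q_K²). Setting ∂π_K/∂q_K = 0: 182 - 9q_K - 3(q_L) = 0.
Larkspur's profit: π_L = (335 - 3Q)q_L - (114q_L + 2q_L²). Setting ∂π_L/∂q_L = 0: 221 - 10q_L - 3(q_K) = 0.
Best responses: q_K = (182 - 3q_L)/9, q_L = (221 - 3q_K)/10.
Substituting one into the other gives q_K = 1157/81 and q_L = 481/27.
Price P = 335 - 3·32.0988 = 238.7037.
Larkspur's profit: 238.7037·(481/27) - 114·(481/27) - 2(481/27)² = 1586.8381.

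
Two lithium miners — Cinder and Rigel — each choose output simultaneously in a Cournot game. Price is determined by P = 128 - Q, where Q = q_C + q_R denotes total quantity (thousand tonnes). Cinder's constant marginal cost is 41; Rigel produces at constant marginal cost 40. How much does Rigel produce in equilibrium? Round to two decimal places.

29.67

Cinder's profit: π_C = (128 - Q)q_C - (41q_C). Setting ∂π_C/∂q_C = 0: 87 - 2q_C - (q_R) = 0.
Rigel's profit: π_R = (128 - Q)q_R - (40q_R). Setting ∂π_R/∂q_R = 0: 88 - 2q_R - (q_C) = 0.
Rearranging gives the reaction functions q_C = (87 - q_R)/2 and q_R = (88 - q_C)/2.
Substituting one into the other gives q_C = 86/3 and q_R = 89/3.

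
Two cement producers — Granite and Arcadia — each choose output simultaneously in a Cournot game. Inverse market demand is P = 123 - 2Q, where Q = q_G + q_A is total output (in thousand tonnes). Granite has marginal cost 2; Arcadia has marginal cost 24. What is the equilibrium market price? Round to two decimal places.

49.67

Granite's profit: π_G = (123 - 2Q)q_G - (2q_G). Setting ∂π_G/∂q_G = 0: 121 - 4q_G - 2(q_A) = 0.
Arcadia's first-order condition: 99 - 4q_A - 2(q_G) = 0.
Rearranging gives the reaction functions q_G = (121 - 2q_A)/4 and q_A = (99 - 2q_G)/4.
Solving the pair: q_G = 143/6, q_A = 77/6.
Total output Q = 110/3, so price P = 123 - 2·(110/3) = 149/3.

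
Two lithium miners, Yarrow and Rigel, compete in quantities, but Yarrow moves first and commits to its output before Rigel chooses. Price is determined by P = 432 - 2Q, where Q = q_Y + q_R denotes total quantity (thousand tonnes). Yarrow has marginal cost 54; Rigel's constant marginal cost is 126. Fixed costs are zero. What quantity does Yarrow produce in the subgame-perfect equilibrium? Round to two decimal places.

112.50

Solve by backward induction. Given q_Y, the follower Rigel maximises π_R = (432 - 2q_Y - 2q_R)q_R - 126q_R.
Follower FOC: 306 - 2q_Y - 4q_R = 0, so q_R(q_Y) = (306 - 2q_Y)/4.
Yarrow substitutes q_R(q_Y) into its own profit: π_Y = q_Y(432 - 2q_Y - (306 - 2q_Y)/2) - 54q_Y = (279 - q_Y)q_Y - 54q_Y.
Maximising: ∂π_Y/∂q_Y = 225 - 2q_Y = 0, giving q_Y = 225/2.
Then q_R = (306 - 2·(225/2))/4 = 81/4.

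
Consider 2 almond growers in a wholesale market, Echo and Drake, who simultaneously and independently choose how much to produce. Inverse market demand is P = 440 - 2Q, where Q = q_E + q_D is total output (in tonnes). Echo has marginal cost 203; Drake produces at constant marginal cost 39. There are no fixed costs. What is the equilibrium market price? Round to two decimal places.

Echo's profit: π_E = (440 - 2Q)q_E - (203q_E). Setting ∂π_E/∂q_E = 0: 237 - 4q_E - 2(q_D) = 0.
Drake's profit: π_D = (440 - 2Q)q_D - (39q_D). Setting ∂π_D/∂q_D = 0: 401 - 4q_D - 2(q_E) = 0.
Rearranging gives the reaction functions q_E = (237 - 2q_D)/4 and q_D = (401 - 2q_E)/4.
Solving the pair: q_E = 73/6, q_D = 565/6.
Total output Q = 319/3, so price P = 440 - 2·(319/3) = 682/3.

227.33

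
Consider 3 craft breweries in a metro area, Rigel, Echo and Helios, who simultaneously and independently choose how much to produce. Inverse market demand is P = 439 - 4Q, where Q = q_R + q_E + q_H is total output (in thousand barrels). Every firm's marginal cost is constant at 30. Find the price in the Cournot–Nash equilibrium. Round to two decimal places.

132.25

Each firm earns π_i = (439 - 4Q)q_i - 30q_i.
Setting ∂π_i/∂q_i = 0 with rivals' quantities fixed: 409 - 8q_i - 4·Σ_{j≠i} q_j = 0.
By symmetry each firm produces the same amount; substituting Σ_{j≠i} q_j = 2q_i yields q_i = 409/16.
Total output Q = 1227/16, so price P = 439 - 4·(1227/16) = 529/4.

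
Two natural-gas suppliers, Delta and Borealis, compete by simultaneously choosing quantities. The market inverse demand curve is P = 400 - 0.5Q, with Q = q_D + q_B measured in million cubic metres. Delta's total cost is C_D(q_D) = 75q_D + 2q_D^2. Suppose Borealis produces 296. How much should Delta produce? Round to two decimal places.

35.40

With the rival's output fixed at 296, Delta's profit is π_D = (400 - (1/2)·296 - (1/2)q_D)q_D - (75q_D + 2q_D²) = (252 - (1/2)q_D)q_D - (75q_D + 2q_D²).
∂π_D/∂q_D = 177 - 5q_D = 0, so q_D = 177/5.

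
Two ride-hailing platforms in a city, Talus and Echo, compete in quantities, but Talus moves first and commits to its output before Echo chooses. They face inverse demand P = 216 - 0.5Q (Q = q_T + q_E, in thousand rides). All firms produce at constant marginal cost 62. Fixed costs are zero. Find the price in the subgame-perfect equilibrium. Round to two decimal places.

Solve by backward induction. Given q_T, the follower Echo maximises π_E = (216 - (1/2)q_T - (1/2)q_E)q_E - 62q_E.
Follower FOC: 154 - (1/2)q_T - q_E = 0, so q_E(q_T) = (154 - (1/2)q_T).
Talus substitutes q_E(q_T) into its own profit: π_T = q_T(216 - (1/2)q_T - (154 - (1/2)q_T)/2) - 62q_T = (139 - (1/4)q_T)q_T - 62q_T.
Leader FOC: 77 - (1/2)q_T = 0, so q_T = 154.
Then q_E = (154 - (1/2)·154) = 77.
Total output Q = 231, so price P = 216 - (1/2)·231 = 201/2.

100.50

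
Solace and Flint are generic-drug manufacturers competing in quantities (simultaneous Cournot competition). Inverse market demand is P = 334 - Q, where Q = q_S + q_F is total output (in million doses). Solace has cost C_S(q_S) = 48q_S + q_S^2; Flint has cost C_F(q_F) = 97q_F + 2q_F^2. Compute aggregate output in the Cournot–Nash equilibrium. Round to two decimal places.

Solace's profit: π_S = (334 - Q)q_S - (48q_S + q_S²). Setting ∂π_S/∂q_S = 0: 286 - 4q_S - (q_F) = 0.
Flint's profit: π_F = (334 - Q)q_F - (97q_F + 2q_F²). Setting ∂π_F/∂q_F = 0: 237 - 6q_F - (q_S) = 0.
Best responses: q_S = (286 - q_F)/4, q_F = (237 - q_S)/6.
Solving the pair: q_S = 1479/23, q_F = 662/23.
Total output Q = 1479/23 + 662/23 = 93.0870.

93.09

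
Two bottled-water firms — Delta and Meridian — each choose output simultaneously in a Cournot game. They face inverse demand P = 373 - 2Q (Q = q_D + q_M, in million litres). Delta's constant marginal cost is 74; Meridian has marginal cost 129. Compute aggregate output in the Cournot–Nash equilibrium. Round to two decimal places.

90.50

Delta's profit: π_D = (373 - 2Q)q_D - (74q_D). Setting ∂π_D/∂q_D = 0: 299 - 4q_D - 2(q_M) = 0.
Meridian's first-order condition: 244 - 4q_M - 2(q_D) = 0.
Best responses: q_D = (299 - 2q_M)/4, q_M = (244 - 2q_D)/4.
Solving the pair: q_D = 59, q_M = 63/2.
Total output Q = 59 + 63/2 = 181/2.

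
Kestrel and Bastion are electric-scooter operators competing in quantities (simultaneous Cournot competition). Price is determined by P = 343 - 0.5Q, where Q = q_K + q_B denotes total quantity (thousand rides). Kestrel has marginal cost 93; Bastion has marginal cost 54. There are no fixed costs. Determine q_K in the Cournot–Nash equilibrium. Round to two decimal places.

Kestrel's profit: π_K = (343 - 0.5Q)q_K - (93q_K). Setting ∂π_K/∂q_K = 0: 250 - q_K - (1/2)(q_B) = 0.
Bastion's profit: π_B = (343 - 0.5Q)q_B - (54q_B). Setting ∂π_B/∂q_B = 0: 289 - q_B - (1/2)(q_K) = 0.
So q_K = (250 - (1/2)q_B) and q_B = (289 - (1/2)q_K).
Substituting one into the other gives q_K = 422/3 and q_B = 656/3.

140.67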